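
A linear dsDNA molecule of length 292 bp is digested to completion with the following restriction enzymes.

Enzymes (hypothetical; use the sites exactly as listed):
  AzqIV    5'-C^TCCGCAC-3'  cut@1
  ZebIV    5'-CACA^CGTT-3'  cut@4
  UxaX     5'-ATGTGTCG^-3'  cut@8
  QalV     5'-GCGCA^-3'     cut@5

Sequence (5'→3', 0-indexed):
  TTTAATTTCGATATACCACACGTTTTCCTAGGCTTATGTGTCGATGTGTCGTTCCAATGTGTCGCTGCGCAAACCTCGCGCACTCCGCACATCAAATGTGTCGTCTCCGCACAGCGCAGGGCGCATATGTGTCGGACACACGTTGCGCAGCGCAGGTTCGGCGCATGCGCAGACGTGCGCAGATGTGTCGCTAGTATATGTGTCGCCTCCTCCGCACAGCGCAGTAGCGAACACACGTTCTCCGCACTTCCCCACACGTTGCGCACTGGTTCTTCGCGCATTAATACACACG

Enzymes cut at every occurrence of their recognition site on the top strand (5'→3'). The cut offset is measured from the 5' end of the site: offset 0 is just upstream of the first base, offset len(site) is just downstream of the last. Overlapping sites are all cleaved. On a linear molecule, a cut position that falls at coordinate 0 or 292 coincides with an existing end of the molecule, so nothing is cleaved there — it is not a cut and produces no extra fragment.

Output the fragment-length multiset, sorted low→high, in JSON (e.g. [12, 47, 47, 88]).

[1,2,5,5,5,6,6,7,7,8,9,9,9,9,10,11,11,12,12,13,13,13,15,15,16,20,20,23]

Site scan:
  AzqIV (CTCCGCAC, off=1): starts [82, 104, 209, 239] → cuts [83, 105, 210, 240]
  ZebIV (CACACGTT, off=4): starts [16, 136, 231, 252] → cuts [20, 140, 235, 256]
  UxaX (ATGTGTCG, off=8): starts [35, 43, 56, 95, 126, 182, 197] → cuts [43, 51, 64, 103, 134, 190, 205]
  QalV (GCGCA, off=5): starts [66, 77, 113, 120, 144, 149, 160, 166, 176, 218, 260, 275] → cuts [71, 82, 118, 125, 149, 154, 165, 171, 181, 223, 265, 280]

All cut coordinates (distinct, sorted): [20, 43, 51, 64, 71, 82, 83, 103, 105, 118, 125, 134, 140, 149, 154, 165, 171, 181, 190, 205, 210, 223, 235, 240, 256, 265, 280]

Fragments:
  [0,20): 20 bp
  [20,43): 23 bp
  [43,51): 8 bp
  [51,64): 13 bp
  [64,71): 7 bp
  [71,82): 11 bp
  [82,83): 1 bp
  [83,103): 20 bp
  [103,105): 2 bp
  [105,118): 13 bp
  [118,125): 7 bp
  [125,134): 9 bp
  [134,140): 6 bp
  [140,149): 9 bp
  [149,154): 5 bp
  [154,165): 11 bp
  [165,171): 6 bp
  [171,181): 10 bp
  [181,190): 9 bp
  [190,205): 15 bp
  [205,210): 5 bp
  [210,223): 13 bp
  [223,235): 12 bp
  [235,240): 5 bp
  [240,256): 16 bp
  [256,265): 9 bp
  [265,280): 15 bp
  [280,292): 12 bp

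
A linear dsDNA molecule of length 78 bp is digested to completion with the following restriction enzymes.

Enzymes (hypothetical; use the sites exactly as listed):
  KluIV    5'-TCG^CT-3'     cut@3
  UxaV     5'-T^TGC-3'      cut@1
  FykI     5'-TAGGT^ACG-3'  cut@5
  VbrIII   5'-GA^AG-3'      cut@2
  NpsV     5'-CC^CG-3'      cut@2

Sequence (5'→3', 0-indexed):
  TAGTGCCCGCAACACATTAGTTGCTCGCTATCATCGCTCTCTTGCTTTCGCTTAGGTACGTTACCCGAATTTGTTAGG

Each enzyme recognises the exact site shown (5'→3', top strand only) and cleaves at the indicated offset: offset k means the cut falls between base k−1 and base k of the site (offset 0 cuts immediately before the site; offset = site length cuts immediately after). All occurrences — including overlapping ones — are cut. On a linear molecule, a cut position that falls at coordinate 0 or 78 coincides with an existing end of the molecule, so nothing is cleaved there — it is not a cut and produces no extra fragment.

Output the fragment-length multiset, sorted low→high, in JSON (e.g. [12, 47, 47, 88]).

[6,6,7,7,8,8,9,13,14]

Per-enzyme occurrences:
  KluIV TCGCT/3: at [24, 33, 47] ⇒ [27, 36, 50]
  UxaV TTGC/1: at [20, 41] ⇒ [21, 42]
  FykI TAGGTACG/5: at [52] ⇒ [57]
  VbrIII (GAAG, off=2): no sites
  NpsV CCCG/2: at [5, 63] ⇒ [7, 65]

Pooled cuts: [7, 21, 27, 36, 42, 50, 57, 65]

Fragment lengths:
  [0,7): 7 bp
  [7,21): 14 bp
  [21,27): 6 bp
  [27,36): 9 bp
  [36,42): 6 bp
  [42,50): 8 bp
  [50,57): 7 bp
  [57,65): 8 bp
  [65,78): 13 bp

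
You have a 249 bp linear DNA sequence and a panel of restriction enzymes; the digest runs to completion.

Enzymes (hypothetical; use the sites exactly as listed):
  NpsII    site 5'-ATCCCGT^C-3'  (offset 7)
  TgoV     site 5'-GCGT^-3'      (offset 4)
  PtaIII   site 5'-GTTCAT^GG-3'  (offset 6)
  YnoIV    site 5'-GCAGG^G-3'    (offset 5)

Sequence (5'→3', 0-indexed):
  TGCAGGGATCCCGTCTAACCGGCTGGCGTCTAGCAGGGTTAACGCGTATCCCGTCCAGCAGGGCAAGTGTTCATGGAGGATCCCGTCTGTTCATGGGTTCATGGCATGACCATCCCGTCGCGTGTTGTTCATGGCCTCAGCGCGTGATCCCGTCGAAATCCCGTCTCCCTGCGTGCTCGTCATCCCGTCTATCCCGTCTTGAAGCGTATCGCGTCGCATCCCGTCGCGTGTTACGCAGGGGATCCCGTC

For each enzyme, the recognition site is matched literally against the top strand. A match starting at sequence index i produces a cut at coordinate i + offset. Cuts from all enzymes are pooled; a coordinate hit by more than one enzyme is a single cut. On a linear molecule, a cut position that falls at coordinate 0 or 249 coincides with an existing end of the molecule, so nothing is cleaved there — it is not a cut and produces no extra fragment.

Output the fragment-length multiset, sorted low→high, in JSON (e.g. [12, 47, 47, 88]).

Site scan:
  NpsII ATCCCGTC/7: at [7, 47, 79, 111, 146, 157, 181, 190, 217, 241] ⇒ [14, 54, 86, 118, 153, 164, 188, 197, 224, 248]
  TgoV GCGT/4: at [25, 43, 119, 141, 170, 203, 210, 225] ⇒ [29, 47, 123, 145, 174, 207, 214, 229]
  PtaIII GTTCATGG/6: at [68, 88, 96, 126] ⇒ [74, 94, 102, 132]
  YnoIV GCAGGG/5: at [1, 32, 57, 234] ⇒ [6, 37, 62, 239]

Pooled cuts: [6, 14, 29, 37, 47, 54, 62, 74, 86, 94, 102, 118, 123, 132, 145, 153, 164, 174, 188, 197, 207, 214, 224, 229, 239, 248]

Fragments:
  [0,6): 6 bp
  [6,14): 8 bp
  [14,29): 15 bp
  [29,37): 8 bp
  [37,47): 10 bp
  [47,54): 7 bp
  [54,62): 8 bp
  [62,74): 12 bp
  [74,86): 12 bp
  [86,94): 8 bp
  [94,102): 8 bp
  [102,118): 16 bp
  [118,123): 5 bp
  [123,132): 9 bp
  [132,145): 13 bp
  [145,153): 8 bp
  [153,164): 11 bp
  [164,174): 10 bp
  [174,188): 14 bp
  [188,197): 9 bp
  [197,207): 10 bp
  [207,214): 7 bp
  [214,224): 10 bp
  [224,229): 5 bp
  [229,239): 10 bp
  [239,248): 9 bp
  [248,249): 1 bp

[1,5,5,6,7,7,8,8,8,8,8,8,9,9,9,10,10,10,10,10,11,12,12,13,14,15,16]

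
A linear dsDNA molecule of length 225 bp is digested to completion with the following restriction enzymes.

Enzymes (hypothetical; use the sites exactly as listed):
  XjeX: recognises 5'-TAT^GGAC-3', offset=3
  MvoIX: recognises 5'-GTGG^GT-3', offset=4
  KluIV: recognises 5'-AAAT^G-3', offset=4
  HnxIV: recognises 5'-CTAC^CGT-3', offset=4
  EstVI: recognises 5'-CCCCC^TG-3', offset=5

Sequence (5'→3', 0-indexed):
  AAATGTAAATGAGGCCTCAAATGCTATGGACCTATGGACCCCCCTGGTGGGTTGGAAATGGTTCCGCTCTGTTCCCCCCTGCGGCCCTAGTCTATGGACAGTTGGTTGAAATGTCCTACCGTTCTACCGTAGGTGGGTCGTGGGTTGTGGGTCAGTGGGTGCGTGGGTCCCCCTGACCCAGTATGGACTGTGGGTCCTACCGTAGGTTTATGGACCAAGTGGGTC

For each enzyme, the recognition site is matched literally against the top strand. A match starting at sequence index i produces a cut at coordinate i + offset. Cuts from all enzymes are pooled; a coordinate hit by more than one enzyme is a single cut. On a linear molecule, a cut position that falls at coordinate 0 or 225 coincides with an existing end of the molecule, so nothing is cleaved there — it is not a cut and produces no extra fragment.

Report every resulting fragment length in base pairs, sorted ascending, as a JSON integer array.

[3,4,5,6,6,7,7,7,7,7,8,8,8,8,9,9,9,9,11,11,11,12,16,17,20]

Per-enzyme occurrences:
  XjeX TATGGAC/3: at [24, 32, 92, 181, 208] ⇒ [27, 35, 95, 184, 211]
  MvoIX GTGGGT/4: at [46, 132, 139, 146, 154, 162, 189, 218] ⇒ [50, 136, 143, 150, 158, 166, 193, 222]
  KluIV AAATG/4: at [0, 6, 18, 55, 108] ⇒ [4, 10, 22, 59, 112]
  HnxIV CTACCGT/4: at [115, 123, 196] ⇒ [119, 127, 200]
  EstVI CCCCCTG/5: at [39, 74, 168] ⇒ [44, 79, 173]

All cut coordinates (distinct, sorted): [4, 10, 22, 27, 35, 44, 50, 59, 79, 95, 112, 119, 127, 136, 143, 150, 158, 166, 173, 184, 193, 200, 211, 222]

Fragment lengths:
  [0,4): 4 bp
  [4,10): 6 bp
  [10,22): 12 bp
  [22,27): 5 bp
  [27,35): 8 bp
  [35,44): 9 bp
  [44,50): 6 bp
  [50,59): 9 bp
  [59,79): 20 bp
  [79,95): 16 bp
  [95,112): 17 bp
  [112,119): 7 bp
  [119,127): 8 bp
  [127,136): 9 bp
  [136,143): 7 bp
  [143,150): 7 bp
  [150,158): 8 bp
  [158,166): 8 bp
  [166,173): 7 bp
  [173,184): 11 bp
  [184,193): 9 bp
  [193,200): 7 bp
  [200,211): 11 bp
  [211,222): 11 bp
  [222,225): 3 bp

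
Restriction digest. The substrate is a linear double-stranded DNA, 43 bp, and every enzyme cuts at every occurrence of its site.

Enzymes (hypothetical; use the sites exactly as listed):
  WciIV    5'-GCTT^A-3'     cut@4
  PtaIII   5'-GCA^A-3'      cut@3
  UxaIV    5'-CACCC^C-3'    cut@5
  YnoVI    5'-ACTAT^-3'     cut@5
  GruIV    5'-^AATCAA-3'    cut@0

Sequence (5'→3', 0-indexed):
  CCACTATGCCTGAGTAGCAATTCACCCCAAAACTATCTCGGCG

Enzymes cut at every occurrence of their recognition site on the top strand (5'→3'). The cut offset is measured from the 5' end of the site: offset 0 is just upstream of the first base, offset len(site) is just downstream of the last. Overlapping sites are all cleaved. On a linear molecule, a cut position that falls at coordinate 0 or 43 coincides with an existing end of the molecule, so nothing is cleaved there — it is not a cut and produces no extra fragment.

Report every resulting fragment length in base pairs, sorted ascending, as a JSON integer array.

[7,7,8,9,12]

Per-enzyme occurrences:
  WciIV (GCTTA, off=4): no sites
  PtaIII (GCAA, off=3): starts [16] → cuts [19]
  UxaIV (CACCCC, off=5): starts [22] → cuts [27]
  YnoVI (ACTAT, off=5): starts [2, 31] → cuts [7, 36]
  GruIV (AATCAA, off=0): no sites

All cut coordinates (distinct, sorted): [7, 19, 27, 36]

Fragment lengths:
  [0,7): 7 bp
  [7,19): 12 bp
  [19,27): 8 bp
  [27,36): 9 bp
  [36,43): 7 bp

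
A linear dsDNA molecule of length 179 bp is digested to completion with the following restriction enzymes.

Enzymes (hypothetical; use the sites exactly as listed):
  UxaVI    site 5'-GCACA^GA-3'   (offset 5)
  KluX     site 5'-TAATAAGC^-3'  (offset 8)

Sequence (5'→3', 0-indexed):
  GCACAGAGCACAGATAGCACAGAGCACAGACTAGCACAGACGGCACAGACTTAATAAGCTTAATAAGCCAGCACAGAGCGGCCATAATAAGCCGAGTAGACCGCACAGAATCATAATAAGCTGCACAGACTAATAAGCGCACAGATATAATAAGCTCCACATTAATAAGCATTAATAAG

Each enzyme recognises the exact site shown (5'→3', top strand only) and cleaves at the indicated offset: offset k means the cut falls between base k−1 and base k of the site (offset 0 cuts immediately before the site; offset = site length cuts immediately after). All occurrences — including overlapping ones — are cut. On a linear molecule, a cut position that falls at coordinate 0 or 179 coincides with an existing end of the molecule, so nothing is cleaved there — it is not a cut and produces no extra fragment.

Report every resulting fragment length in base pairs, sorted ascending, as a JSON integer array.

[5,5,6,7,7,7,9,9,9,9,10,11,12,12,14,15,15,17]

Scan for sites:
  UxaVI (GCACAGA, off=5): starts [0, 7, 16, 23, 33, 42, 70, 102, 122, 138] → cuts [5, 12, 21, 28, 38, 47, 75, 107, 127, 143]
  KluX (TAATAAGC, off=8): starts [51, 60, 84, 113, 130, 147, 162] → cuts [59, 68, 92, 121, 138, 155, 170]

All cut coordinates (distinct, sorted): [5, 12, 21, 28, 38, 47, 59, 68, 75, 92, 107, 121, 127, 138, 143, 155, 170]

Fragment lengths:
  [0,5): 5 bp
  [5,12): 7 bp
  [12,21): 9 bp
  [21,28): 7 bp
  [28,38): 10 bp
  [38,47): 9 bp
  [47,59): 12 bp
  [59,68): 9 bp
  [68,75): 7 bp
  [75,92): 17 bp
  [92,107): 15 bp
  [107,121): 14 bp
  [121,127): 6 bp
  [127,138): 11 bp
  [138,143): 5 bp
  [143,155): 12 bp
  [155,170): 15 bp
  [170,179): 9 bp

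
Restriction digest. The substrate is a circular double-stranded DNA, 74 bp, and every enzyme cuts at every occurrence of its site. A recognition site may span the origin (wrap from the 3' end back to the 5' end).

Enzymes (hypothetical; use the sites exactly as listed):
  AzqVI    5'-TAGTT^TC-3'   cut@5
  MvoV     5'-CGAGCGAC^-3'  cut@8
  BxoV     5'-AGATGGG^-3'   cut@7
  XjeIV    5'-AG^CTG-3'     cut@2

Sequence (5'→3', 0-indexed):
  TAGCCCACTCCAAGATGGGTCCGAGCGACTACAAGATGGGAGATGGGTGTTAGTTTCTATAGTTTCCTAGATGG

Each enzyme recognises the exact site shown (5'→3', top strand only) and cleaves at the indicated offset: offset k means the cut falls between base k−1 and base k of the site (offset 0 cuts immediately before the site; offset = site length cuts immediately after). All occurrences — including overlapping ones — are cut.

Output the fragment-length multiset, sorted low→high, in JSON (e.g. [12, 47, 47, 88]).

[7,8,9,10,11,29]

Site scan:
  AzqVI (TAGTTTC, off=5): starts [50, 59] → cuts [55, 64]
  MvoV (CGAGCGAC, off=8): starts [21] → cuts [29]
  BxoV (AGATGGG, off=7): starts [12, 33, 40] → cuts [19, 40, 47]
  XjeIV (AGCTG, off=2): no sites

Pooled cuts: [19, 29, 40, 47, 55, 64]

Fragments:
  19→29: 10 bp
  29→40: 11 bp
  40→47: 7 bp
  47→55: 8 bp
  55→64: 9 bp
  64→19 (wrap): 74-64+19 = 29 bp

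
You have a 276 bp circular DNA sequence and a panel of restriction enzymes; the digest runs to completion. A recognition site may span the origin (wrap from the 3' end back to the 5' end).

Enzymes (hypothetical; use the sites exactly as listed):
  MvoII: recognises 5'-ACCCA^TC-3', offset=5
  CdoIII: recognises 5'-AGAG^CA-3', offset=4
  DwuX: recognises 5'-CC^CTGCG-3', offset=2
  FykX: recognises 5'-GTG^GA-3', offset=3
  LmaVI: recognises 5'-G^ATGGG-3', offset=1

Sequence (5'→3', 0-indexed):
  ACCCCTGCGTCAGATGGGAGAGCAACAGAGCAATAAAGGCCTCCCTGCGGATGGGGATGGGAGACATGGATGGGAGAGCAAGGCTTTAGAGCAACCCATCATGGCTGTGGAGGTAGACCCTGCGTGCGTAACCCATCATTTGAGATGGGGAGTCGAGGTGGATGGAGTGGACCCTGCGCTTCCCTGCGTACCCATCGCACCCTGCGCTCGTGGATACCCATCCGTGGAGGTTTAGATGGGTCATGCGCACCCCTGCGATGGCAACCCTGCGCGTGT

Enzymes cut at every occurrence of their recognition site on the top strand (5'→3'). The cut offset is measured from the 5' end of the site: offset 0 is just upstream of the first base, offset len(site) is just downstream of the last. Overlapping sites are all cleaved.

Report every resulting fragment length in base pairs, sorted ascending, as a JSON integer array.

Scan for sites:
  MvoII ACCCATC/5: at [93, 130, 189, 215] ⇒ [98, 135, 194, 220]
  CdoIII AGAGCA/4: at [18, 26, 74, 87] ⇒ [22, 30, 78, 91]
  DwuX CCCTGCG/2: at [2, 42, 117, 171, 181, 199, 250, 264] ⇒ [4, 44, 119, 173, 183, 201, 252, 266]
  FykX GTGGA/3: at [106, 157, 166, 209, 223] ⇒ [109, 160, 169, 212, 226]
  LmaVI GATGGG/1: at [12, 49, 55, 68, 143, 234] ⇒ [13, 50, 56, 69, 144, 235]

All cut coordinates (distinct, sorted): [4, 13, 22, 30, 44, 50, 56, 69, 78, 91, 98, 109, 119, 135, 144, 160, 169, 173, 183, 194, 201, 212, 220, 226, 235, 252, 266]

Fragments:
  4→13: 9 bp
  13→22: 9 bp
  22→30: 8 bp
  30→44: 14 bp
  44→50: 6 bp
  50→56: 6 bp
  56→69: 13 bp
  69→78: 9 bp
  78→91: 13 bp
  91→98: 7 bp
  98→109: 11 bp
  109→119: 10 bp
  119→135: 16 bp
  135→144: 9 bp
  144→160: 16 bp
  160→169: 9 bp
  169→173: 4 bp
  173→183: 10 bp
  183→194: 11 bp
  194→201: 7 bp
  201→212: 11 bp
  212→220: 8 bp
  220→226: 6 bp
  226→235: 9 bp
  235→252: 17 bp
  252→266: 14 bp
  266→4 (wrap): 276-266+4 = 14 bp

[4,6,6,6,7,7,8,8,9,9,9,9,9,9,10,10,11,11,11,13,13,14,14,14,16,16,17]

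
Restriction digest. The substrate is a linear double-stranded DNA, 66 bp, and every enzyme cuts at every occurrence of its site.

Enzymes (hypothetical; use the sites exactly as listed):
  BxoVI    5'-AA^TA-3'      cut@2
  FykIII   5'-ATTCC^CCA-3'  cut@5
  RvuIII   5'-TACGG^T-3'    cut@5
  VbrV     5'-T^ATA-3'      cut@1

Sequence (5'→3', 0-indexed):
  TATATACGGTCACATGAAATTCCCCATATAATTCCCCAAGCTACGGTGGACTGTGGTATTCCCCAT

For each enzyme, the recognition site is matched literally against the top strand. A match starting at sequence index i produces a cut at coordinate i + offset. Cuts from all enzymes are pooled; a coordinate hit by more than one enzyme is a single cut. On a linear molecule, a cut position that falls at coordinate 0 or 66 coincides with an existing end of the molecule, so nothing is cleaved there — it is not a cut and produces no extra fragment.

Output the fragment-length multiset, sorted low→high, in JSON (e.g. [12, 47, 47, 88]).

[1,2,4,4,6,8,11,14,16]

Per-enzyme occurrences:
  BxoVI (AATA, off=2): no sites
  FykIII (ATTCCCCA, off=5): starts [18, 30, 57] → cuts [23, 35, 62]
  RvuIII (TACGGT, off=5): starts [4, 41] → cuts [9, 46]
  VbrV (TATA, off=1): starts [0, 2, 26] → cuts [1, 3, 27]

Pooled cuts: [1, 3, 9, 23, 27, 35, 46, 62]

Fragments:
  [0,1): 1 bp
  [1,3): 2 bp
  [3,9): 6 bp
  [9,23): 14 bp
  [23,27): 4 bp
  [27,35): 8 bp
  [35,46): 11 bp
  [46,62): 16 bp
  [62,66): 4 bp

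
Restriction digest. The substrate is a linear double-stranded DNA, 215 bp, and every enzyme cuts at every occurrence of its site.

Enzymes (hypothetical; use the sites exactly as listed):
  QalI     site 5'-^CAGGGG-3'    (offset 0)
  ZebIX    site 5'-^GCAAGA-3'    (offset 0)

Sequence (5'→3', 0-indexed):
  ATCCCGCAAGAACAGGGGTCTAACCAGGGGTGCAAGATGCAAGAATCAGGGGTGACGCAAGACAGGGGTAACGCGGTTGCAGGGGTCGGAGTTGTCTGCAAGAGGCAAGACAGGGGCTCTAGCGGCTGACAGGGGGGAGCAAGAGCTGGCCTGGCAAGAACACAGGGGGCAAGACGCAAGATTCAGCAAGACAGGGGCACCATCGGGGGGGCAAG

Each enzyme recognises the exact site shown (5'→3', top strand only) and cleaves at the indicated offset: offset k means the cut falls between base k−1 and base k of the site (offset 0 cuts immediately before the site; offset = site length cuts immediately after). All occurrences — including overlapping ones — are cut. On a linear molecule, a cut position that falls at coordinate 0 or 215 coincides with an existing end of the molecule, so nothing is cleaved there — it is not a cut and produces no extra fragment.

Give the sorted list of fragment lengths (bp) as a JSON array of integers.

[5,6,6,6,6,7,7,7,7,7,8,9,9,10,10,12,15,17,18,19,24]

Site scan:
  QalI (CAGGGG, off=0): starts [12, 24, 46, 62, 79, 110, 129, 162, 191] → cuts [12, 24, 46, 62, 79, 110, 129, 162, 191]
  ZebIX (GCAAGA, off=0): starts [5, 31, 38, 56, 97, 104, 138, 153, 168, 175, 185] → cuts [5, 31, 38, 56, 97, 104, 138, 153, 168, 175, 185]

All cut coordinates (distinct, sorted): [5, 12, 24, 31, 38, 46, 56, 62, 79, 97, 104, 110, 129, 138, 153, 162, 168, 175, 185, 191]

Fragment lengths:
  [0,5): 5 bp
  [5,12): 7 bp
  [12,24): 12 bp
  [24,31): 7 bp
  [31,38): 7 bp
  [38,46): 8 bp
  [46,56): 10 bp
  [56,62): 6 bp
  [62,79): 17 bp
  [79,97): 18 bp
  [97,104): 7 bp
  [104,110): 6 bp
  [110,129): 19 bp
  [129,138): 9 bp
  [138,153): 15 bp
  [153,162): 9 bp
  [162,168): 6 bp
  [168,175): 7 bp
  [175,185): 10 bp
  [185,191): 6 bp
  [191,215): 24 bp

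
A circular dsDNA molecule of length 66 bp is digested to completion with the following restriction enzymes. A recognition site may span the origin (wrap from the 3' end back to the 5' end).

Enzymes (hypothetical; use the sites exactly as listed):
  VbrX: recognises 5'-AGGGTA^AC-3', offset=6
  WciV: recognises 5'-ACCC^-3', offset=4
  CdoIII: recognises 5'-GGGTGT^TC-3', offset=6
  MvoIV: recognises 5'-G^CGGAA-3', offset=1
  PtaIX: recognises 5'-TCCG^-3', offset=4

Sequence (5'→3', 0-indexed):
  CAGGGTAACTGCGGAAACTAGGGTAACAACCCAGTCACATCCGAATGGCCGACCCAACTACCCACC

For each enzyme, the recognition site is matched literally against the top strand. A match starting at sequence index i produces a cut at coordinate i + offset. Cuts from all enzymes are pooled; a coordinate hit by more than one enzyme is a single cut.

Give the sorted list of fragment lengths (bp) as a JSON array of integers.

[4,4,6,7,8,11,12,14]

Per-enzyme occurrences:
  VbrX AGGGTAAC/6: at [1, 19] ⇒ [7, 25]
  WciV ACCC/4: at [28, 51, 59, 63] ⇒ [1, 32, 55, 63]
  CdoIII (GGGTGTTC, off=6): no sites
  MvoIV GCGGAA/1: at [10] ⇒ [11]
  PtaIX TCCG/4: at [39] ⇒ [43]

All cut coordinates (distinct, sorted): [1, 7, 11, 25, 32, 43, 55, 63]

Fragment lengths:
  1→7: 6 bp
  7→11: 4 bp
  11→25: 14 bp
  25→32: 7 bp
  32→43: 11 bp
  43→55: 12 bp
  55→63: 8 bp
  63→1 (wrap): 66-63+1 = 4 bp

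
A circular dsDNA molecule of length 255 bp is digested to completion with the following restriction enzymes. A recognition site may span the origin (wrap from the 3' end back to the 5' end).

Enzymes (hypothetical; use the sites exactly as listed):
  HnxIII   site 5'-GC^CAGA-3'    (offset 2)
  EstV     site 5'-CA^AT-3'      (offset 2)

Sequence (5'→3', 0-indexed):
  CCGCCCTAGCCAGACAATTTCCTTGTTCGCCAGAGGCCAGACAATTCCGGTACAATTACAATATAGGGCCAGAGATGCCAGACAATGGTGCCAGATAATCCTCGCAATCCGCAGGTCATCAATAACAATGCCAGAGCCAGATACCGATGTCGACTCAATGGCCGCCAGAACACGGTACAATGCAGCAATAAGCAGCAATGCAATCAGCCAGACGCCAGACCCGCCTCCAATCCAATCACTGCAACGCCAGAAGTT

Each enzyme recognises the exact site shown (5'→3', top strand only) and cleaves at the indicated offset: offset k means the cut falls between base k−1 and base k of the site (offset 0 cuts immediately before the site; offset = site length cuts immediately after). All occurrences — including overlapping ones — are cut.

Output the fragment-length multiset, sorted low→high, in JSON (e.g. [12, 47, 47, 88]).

[4,5,5,6,6,6,6,6,6,6,7,7,7,8,8,9,9,10,11,13,14,14,14,15,15,18,20]

Per-enzyme occurrences:
  HnxIII (GCCAGA, off=2): starts [8, 28, 35, 67, 76, 89, 129, 135, 163, 206, 213, 245] → cuts [10, 30, 37, 69, 78, 91, 131, 137, 165, 208, 215, 247]
  EstV (CAAT, off=2): starts [14, 41, 52, 58, 82, 104, 119, 125, 155, 177, 185, 195, 200, 227, 232] → cuts [16, 43, 54, 60, 84, 106, 121, 127, 157, 179, 187, 197, 202, 229, 234]

All cut coordinates (distinct, sorted): [10, 16, 30, 37, 43, 54, 60, 69, 78, 84, 91, 106, 121, 127, 131, 137, 157, 165, 179, 187, 197, 202, 208, 215, 229, 234, 247]

Fragment lengths:
  10→16: 6 bp
  16→30: 14 bp
  30→37: 7 bp
  37→43: 6 bp
  43→54: 11 bp
  54→60: 6 bp
  60→69: 9 bp
  69→78: 9 bp
  78→84: 6 bp
  84→91: 7 bp
  91→106: 15 bp
  106→121: 15 bp
  121→127: 6 bp
  127→131: 4 bp
  131→137: 6 bp
  137→157: 20 bp
  157→165: 8 bp
  165→179: 14 bp
  179→187: 8 bp
  187→197: 10 bp
  197→202: 5 bp
  202→208: 6 bp
  208→215: 7 bp
  215→229: 14 bp
  229→234: 5 bp
  234→247: 13 bp
  247→10 (wrap): 255-247+10 = 18 bp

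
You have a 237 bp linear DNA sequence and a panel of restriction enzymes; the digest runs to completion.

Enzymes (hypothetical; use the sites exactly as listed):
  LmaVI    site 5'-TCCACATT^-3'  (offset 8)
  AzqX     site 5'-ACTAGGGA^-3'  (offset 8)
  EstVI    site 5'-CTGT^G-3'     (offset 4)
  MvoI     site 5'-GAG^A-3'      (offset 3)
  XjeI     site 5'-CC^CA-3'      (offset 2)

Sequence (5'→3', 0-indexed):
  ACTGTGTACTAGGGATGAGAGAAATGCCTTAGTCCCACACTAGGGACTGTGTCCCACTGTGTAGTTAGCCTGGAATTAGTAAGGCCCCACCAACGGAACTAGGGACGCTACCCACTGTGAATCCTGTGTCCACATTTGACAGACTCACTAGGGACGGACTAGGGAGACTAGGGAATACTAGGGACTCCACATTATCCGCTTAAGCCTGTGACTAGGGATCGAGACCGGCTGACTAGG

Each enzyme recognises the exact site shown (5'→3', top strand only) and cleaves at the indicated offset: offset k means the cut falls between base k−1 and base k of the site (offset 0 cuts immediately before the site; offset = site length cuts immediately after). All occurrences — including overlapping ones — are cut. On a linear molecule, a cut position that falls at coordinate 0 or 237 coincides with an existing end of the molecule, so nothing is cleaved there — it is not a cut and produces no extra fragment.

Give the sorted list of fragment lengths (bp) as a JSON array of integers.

[1,2,4,4,4,5,5,6,6,7,8,9,9,9,9,10,10,11,11,14,14,16,18,18,27]

Per-enzyme occurrences:
  LmaVI (TCCACATT, off=8): starts [128, 185] → cuts [136, 193]
  AzqX (ACTAGGGA, off=8): starts [7, 38, 97, 146, 157, 166, 176, 210] → cuts [15, 46, 105, 154, 165, 174, 184, 218]
  EstVI (CTGTG, off=4): starts [1, 46, 56, 114, 123, 205] → cuts [5, 50, 60, 118, 127, 209]
  MvoI (GAGA, off=3): starts [16, 18, 163, 220] → cuts [19, 21, 166, 223]
  XjeI (CCCA, off=2): starts [33, 52, 85, 110] → cuts [35, 54, 87, 112]

Pooled cuts: [5, 15, 19, 21, 35, 46, 50, 54, 60, 87, 105, 112, 118, 127, 136, 154, 165, 166, 174, 184, 193, 209, 218, 223]

Fragment lengths:
  [0,5): 5 bp
  [5,15): 10 bp
  [15,19): 4 bp
  [19,21): 2 bp
  [21,35): 14 bp
  [35,46): 11 bp
  [46,50): 4 bp
  [50,54): 4 bp
  [54,60): 6 bp
  [60,87): 27 bp
  [87,105): 18 bp
  [105,112): 7 bp
  [112,118): 6 bp
  [118,127): 9 bp
  [127,136): 9 bp
  [136,154): 18 bp
  [154,165): 11 bp
  [165,166): 1 bp
  [166,174): 8 bp
  [174,184): 10 bp
  [184,193): 9 bp
  [193,209): 16 bp
  [209,218): 9 bp
  [218,223): 5 bp
  [223,237): 14 bp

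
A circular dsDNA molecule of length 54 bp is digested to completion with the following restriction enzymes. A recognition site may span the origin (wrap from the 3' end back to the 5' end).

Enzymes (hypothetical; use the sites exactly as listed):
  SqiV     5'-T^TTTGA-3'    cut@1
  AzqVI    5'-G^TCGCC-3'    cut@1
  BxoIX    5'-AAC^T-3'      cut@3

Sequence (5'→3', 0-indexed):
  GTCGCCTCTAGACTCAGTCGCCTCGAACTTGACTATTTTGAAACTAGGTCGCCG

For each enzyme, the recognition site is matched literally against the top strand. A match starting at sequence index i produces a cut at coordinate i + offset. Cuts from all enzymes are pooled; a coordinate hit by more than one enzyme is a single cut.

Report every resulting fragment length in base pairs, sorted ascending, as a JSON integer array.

[4,7,8,8,11,16]

Scan for sites:
  SqiV (TTTTGA, off=1): starts [35] → cuts [36]
  AzqVI (GTCGCC, off=1): starts [0, 16, 47] → cuts [1, 17, 48]
  BxoIX (AACT, off=3): starts [25, 41] → cuts [28, 44]

Pooled cuts: [1, 17, 28, 36, 44, 48]

Fragment lengths:
  1→17: 16 bp
  17→28: 11 bp
  28→36: 8 bp
  36→44: 8 bp
  44→48: 4 bp
  48→1 (wrap): 54-48+1 = 7 bp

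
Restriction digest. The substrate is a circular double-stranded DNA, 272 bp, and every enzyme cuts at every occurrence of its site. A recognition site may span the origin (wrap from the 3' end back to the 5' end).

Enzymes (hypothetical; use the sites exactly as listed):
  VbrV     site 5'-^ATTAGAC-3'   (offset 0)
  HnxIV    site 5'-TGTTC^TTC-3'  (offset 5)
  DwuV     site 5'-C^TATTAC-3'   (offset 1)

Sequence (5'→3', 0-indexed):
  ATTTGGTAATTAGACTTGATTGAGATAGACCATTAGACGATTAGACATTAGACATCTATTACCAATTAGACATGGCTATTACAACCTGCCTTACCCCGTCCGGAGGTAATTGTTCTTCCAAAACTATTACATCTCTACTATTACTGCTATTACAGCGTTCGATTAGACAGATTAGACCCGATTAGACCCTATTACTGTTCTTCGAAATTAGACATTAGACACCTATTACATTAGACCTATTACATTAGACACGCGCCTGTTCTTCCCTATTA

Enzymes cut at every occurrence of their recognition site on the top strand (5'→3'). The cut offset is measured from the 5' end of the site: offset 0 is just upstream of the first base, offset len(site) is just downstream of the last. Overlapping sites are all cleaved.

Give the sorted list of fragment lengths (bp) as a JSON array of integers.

Scan for sites:
  VbrV ATTAGAC/0: at [8, 31, 39, 46, 64, 161, 170, 180, 206, 213, 229, 243] ⇒ [8, 31, 39, 46, 64, 161, 170, 180, 206, 213, 229, 243]
  HnxIV TGTTCTTC/5: at [110, 195, 257] ⇒ [115, 200, 262]
  DwuV CTATTAC/1: at [55, 75, 123, 137, 146, 188, 222, 236] ⇒ [56, 76, 124, 138, 147, 189, 223, 237]

Pooled cuts: [8, 31, 39, 46, 56, 64, 76, 115, 124, 138, 147, 161, 170, 180, 189, 200, 206, 213, 223, 229, 237, 243, 262]

Fragment lengths:
  8→31: 23 bp
  31→39: 8 bp
  39→46: 7 bp
  46→56: 10 bp
  56→64: 8 bp
  64→76: 12 bp
  76→115: 39 bp
  115→124: 9 bp
  124→138: 14 bp
  138→147: 9 bp
  147→161: 14 bp
  161→170: 9 bp
  170→180: 10 bp
  180→189: 9 bp
  189→200: 11 bp
  200→206: 6 bp
  206→213: 7 bp
  213→223: 10 bp
  223→229: 6 bp
  229→237: 8 bp
  237→243: 6 bp
  243→262: 19 bp
  262→8 (wrap): 272-262+8 = 18 bp

[6,6,6,7,7,8,8,8,9,9,9,9,10,10,10,11,12,14,14,18,19,23,39]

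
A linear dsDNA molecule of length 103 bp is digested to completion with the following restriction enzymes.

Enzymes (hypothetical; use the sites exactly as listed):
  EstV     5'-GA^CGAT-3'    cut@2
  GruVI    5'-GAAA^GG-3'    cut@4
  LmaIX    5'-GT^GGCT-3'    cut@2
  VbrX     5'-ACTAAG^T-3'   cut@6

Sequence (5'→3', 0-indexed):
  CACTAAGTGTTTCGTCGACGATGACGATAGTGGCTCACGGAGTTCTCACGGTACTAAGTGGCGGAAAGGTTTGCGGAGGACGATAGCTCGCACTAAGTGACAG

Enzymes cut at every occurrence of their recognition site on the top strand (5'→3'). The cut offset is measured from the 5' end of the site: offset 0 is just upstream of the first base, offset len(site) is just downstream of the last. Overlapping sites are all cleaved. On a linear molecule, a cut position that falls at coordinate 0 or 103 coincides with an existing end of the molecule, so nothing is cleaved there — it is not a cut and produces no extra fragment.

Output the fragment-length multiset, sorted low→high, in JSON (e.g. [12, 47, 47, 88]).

[6,6,7,7,9,11,13,17,27]

Per-enzyme occurrences:
  EstV GACGAT/2: at [16, 22, 78] ⇒ [18, 24, 80]
  GruVI GAAAGG/4: at [63] ⇒ [67]
  LmaIX GTGGCT/2: at [29] ⇒ [31]
  VbrX ACTAAGT/6: at [1, 52, 91] ⇒ [7, 58, 97]

Pooled cuts: [7, 18, 24, 31, 58, 67, 80, 97]

Fragment lengths:
  [0,7): 7 bp
  [7,18): 11 bp
  [18,24): 6 bp
  [24,31): 7 bp
  [31,58): 27 bp
  [58,67): 9 bp
  [67,80): 13 bp
  [80,97): 17 bp
  [97,103): 6 bp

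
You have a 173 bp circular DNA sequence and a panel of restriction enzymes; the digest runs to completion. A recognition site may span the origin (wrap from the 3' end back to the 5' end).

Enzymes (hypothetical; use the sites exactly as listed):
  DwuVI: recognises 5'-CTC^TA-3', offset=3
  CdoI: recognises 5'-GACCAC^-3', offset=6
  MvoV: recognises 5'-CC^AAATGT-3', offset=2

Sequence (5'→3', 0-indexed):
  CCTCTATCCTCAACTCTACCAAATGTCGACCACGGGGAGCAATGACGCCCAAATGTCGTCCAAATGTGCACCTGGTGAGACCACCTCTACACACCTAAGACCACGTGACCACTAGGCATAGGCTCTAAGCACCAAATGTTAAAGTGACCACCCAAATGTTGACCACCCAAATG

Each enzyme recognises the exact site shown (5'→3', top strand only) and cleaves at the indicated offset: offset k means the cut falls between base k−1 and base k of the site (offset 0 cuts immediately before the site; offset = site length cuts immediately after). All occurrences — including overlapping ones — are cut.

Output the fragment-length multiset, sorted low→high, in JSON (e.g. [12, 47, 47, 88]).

Site scan:
  DwuVI CTCTA/3: at [1, 13, 84, 122] ⇒ [4, 16, 87, 125]
  CdoI GACCAC/6: at [27, 78, 98, 106, 145, 160] ⇒ [33, 84, 104, 112, 151, 166]
  MvoV CCAAATGT/2: at [18, 48, 59, 131, 151] ⇒ [20, 50, 61, 133, 153]

Pooled cuts: [4, 16, 20, 33, 50, 61, 84, 87, 104, 112, 125, 133, 151, 153, 166]

Fragment lengths:
  4→16: 12 bp
  16→20: 4 bp
  20→33: 13 bp
  33→50: 17 bp
  50→61: 11 bp
  61→84: 23 bp
  84→87: 3 bp
  87→104: 17 bp
  104→112: 8 bp
  112→125: 13 bp
  125→133: 8 bp
  133→151: 18 bp
  151→153: 2 bp
  153→166: 13 bp
  166→4 (wrap): 173-166+4 = 11 bp

[2,3,4,8,8,11,11,12,13,13,13,17,17,18,23]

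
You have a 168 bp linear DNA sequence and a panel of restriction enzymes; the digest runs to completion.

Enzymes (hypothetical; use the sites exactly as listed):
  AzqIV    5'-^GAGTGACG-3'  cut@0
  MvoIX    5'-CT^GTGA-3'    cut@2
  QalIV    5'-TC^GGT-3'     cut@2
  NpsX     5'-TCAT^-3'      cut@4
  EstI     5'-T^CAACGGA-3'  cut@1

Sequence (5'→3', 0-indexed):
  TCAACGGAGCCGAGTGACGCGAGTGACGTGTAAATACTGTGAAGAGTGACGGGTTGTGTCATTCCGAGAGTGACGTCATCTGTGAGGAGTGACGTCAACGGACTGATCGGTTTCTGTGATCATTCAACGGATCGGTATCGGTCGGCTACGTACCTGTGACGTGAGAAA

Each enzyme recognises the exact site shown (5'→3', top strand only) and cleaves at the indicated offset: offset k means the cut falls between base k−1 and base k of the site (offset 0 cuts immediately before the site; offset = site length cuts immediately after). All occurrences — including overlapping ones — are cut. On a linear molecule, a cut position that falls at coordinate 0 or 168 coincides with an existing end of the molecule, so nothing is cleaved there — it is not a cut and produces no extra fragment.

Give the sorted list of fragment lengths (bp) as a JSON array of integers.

Site scan:
  AzqIV GAGTGACG/0: at [11, 20, 43, 67, 86] ⇒ [11, 20, 43, 67, 86]
  MvoIX CTGTGA/2: at [36, 79, 113, 153] ⇒ [38, 81, 115, 155]
  QalIV TCGGT/2: at [106, 131, 137] ⇒ [108, 133, 139]
  NpsX TCAT/4: at [58, 75, 119] ⇒ [62, 79, 123]
  EstI TCAACGGA/1: at [0, 94, 123] ⇒ [1, 95, 124]

Pooled cuts: [1, 11, 20, 38, 43, 62, 67, 79, 81, 86, 95, 108, 115, 123, 124, 133, 139, 155]

Fragments:
  [0,1): 1 bp
  [1,11): 10 bp
  [11,20): 9 bp
  [20,38): 18 bp
  [38,43): 5 bp
  [43,62): 19 bp
  [62,67): 5 bp
  [67,79): 12 bp
  [79,81): 2 bp
  [81,86): 5 bp
  [86,95): 9 bp
  [95,108): 13 bp
  [108,115): 7 bp
  [115,123): 8 bp
  [123,124): 1 bp
  [124,133): 9 bp
  [133,139): 6 bp
  [139,155): 16 bp
  [155,168): 13 bp

[1,1,2,5,5,5,6,7,8,9,9,9,10,12,13,13,16,18,19]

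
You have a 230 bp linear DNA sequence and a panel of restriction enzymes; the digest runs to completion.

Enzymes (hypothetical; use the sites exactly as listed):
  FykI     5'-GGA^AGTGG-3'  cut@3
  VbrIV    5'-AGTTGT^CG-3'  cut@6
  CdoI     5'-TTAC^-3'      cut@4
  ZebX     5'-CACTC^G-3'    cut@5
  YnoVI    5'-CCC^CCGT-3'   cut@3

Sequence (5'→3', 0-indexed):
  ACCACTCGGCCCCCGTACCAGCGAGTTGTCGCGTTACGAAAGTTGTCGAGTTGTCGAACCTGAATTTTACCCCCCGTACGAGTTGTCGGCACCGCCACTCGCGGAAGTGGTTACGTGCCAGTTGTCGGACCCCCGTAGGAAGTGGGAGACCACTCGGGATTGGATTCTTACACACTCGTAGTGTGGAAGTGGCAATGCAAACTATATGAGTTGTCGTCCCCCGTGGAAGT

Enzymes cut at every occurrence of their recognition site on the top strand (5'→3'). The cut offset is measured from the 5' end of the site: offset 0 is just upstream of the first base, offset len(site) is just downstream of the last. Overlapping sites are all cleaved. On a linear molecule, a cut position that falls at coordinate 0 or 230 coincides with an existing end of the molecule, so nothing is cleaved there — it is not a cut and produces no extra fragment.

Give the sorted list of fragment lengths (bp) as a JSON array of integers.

[3,5,5,6,6,7,7,8,8,8,9,9,10,10,11,13,14,15,16,16,17,27]

Site scan:
  FykI (GGAAGTGG, off=3): starts [102, 137, 184] → cuts [105, 140, 187]
  VbrIV (AGTTGTCG, off=6): starts [23, 40, 48, 80, 119, 208] → cuts [29, 46, 54, 86, 125, 214]
  CdoI (TTAC, off=4): starts [33, 66, 110, 167] → cuts [37, 70, 114, 171]
  ZebX (CACTCG, off=5): starts [2, 95, 150, 172] → cuts [7, 100, 155, 177]
  YnoVI (CCCCCGT, off=3): starts [9, 70, 129, 217] → cuts [12, 73, 132, 220]

Pooled cuts: [7, 12, 29, 37, 46, 54, 70, 73, 86, 100, 105, 114, 125, 132, 140, 155, 171, 177, 187, 214, 220]

Fragment lengths:
  [0,7): 7 bp
  [7,12): 5 bp
  [12,29): 17 bp
  [29,37): 8 bp
  [37,46): 9 bp
  [46,54): 8 bp
  [54,70): 16 bp
  [70,73): 3 bp
  [73,86): 13 bp
  [86,100): 14 bp
  [100,105): 5 bp
  [105,114): 9 bp
  [114,125): 11 bp
  [125,132): 7 bp
  [132,140): 8 bp
  [140,155): 15 bp
  [155,171): 16 bp
  [171,177): 6 bp
  [177,187): 10 bp
  [187,214): 27 bp
  [214,220): 6 bp
  [220,230): 10 bp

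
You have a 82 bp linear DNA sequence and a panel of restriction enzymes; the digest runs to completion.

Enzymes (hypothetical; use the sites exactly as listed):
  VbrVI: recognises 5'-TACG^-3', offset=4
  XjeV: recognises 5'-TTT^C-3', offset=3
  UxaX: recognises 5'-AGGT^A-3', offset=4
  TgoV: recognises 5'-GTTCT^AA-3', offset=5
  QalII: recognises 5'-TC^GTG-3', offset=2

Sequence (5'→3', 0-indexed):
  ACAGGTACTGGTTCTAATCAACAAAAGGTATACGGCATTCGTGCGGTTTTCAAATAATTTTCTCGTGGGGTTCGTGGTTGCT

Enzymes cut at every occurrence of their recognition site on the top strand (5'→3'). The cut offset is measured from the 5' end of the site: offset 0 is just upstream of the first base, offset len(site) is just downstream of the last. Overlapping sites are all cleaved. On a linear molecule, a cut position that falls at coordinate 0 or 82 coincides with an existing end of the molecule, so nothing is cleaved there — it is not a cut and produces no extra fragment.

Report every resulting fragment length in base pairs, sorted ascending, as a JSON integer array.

[3,5,6,6,9,9,9,10,11,14]

Site scan:
  VbrVI TACG/4: at [30] ⇒ [34]
  XjeV TTTC/3: at [47, 58] ⇒ [50, 61]
  UxaX AGGTA/4: at [2, 25] ⇒ [6, 29]
  TgoV GTTCTAA/5: at [10] ⇒ [15]
  QalII TCGTG/2: at [38, 62, 71] ⇒ [40, 64, 73]

All cut coordinates (distinct, sorted): [6, 15, 29, 34, 40, 50, 61, 64, 73]

Fragment lengths:
  [0,6): 6 bp
  [6,15): 9 bp
  [15,29): 14 bp
  [29,34): 5 bp
  [34,40): 6 bp
  [40,50): 10 bp
  [50,61): 11 bp
  [61,64): 3 bp
  [64,73): 9 bp
  [73,82): 9 bp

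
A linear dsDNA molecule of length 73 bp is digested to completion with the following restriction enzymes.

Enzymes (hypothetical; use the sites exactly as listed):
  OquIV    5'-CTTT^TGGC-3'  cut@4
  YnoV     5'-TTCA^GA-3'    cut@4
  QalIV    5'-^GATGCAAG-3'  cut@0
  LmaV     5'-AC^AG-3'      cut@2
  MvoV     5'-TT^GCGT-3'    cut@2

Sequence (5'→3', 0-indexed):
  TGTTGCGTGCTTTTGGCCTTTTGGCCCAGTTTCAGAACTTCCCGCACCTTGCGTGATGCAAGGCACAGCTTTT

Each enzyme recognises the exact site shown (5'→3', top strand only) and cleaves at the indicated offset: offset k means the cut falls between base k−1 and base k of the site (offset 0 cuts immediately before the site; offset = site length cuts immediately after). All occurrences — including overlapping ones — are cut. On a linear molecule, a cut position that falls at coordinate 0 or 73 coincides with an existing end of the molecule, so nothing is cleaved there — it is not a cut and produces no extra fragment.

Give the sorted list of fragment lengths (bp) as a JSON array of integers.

Site scan:
  OquIV (CTTTTGGC, off=4): starts [9, 17] → cuts [13, 21]
  YnoV (TTCAGA, off=4): starts [30] → cuts [34]
  QalIV (GATGCAAG, off=0): starts [54] → cuts [54]
  LmaV (ACAG, off=2): starts [64] → cuts [66]
  MvoV (TTGCGT, off=2): starts [2, 48] → cuts [4, 50]

Pooled cuts: [4, 13, 21, 34, 50, 54, 66]

Fragment lengths:
  [0,4): 4 bp
  [4,13): 9 bp
  [13,21): 8 bp
  [21,34): 13 bp
  [34,50): 16 bp
  [50,54): 4 bp
  [54,66): 12 bp
  [66,73): 7 bp

[4,4,7,8,9,12,13,16]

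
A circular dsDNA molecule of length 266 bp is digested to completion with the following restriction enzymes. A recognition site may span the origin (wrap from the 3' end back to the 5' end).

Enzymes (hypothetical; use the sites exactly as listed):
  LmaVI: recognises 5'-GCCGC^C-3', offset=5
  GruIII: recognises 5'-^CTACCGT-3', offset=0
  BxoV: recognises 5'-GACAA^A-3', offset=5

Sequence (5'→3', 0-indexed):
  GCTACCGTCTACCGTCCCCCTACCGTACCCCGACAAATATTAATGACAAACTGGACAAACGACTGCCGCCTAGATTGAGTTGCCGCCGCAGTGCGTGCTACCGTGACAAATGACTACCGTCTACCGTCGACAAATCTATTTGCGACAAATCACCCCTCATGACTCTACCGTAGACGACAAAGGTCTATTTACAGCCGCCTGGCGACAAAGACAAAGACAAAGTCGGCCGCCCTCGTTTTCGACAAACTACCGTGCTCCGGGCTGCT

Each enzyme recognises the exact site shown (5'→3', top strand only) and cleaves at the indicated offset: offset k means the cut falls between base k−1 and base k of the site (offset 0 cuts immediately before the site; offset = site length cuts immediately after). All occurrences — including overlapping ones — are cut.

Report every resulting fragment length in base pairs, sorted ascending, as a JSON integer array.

Site scan:
  LmaVI (GCCGCC, off=5): starts [64, 81, 193, 225] → cuts [69, 86, 198, 230]
  GruIII (CTACCGT, off=0): starts [1, 8, 19, 97, 113, 120, 164, 246] → cuts [1, 8, 19, 97, 113, 120, 164, 246]
  BxoV (GACAAA, off=5): starts [31, 44, 53, 104, 128, 143, 175, 203, 209, 215, 240] → cuts [36, 49, 58, 109, 133, 148, 180, 208, 214, 220, 245]

Pooled cuts: [1, 8, 19, 36, 49, 58, 69, 86, 97, 109, 113, 120, 133, 148, 164, 180, 198, 208, 214, 220, 230, 245, 246]

Fragment lengths:
  1→8: 7 bp
  8→19: 11 bp
  19→36: 17 bp
  36→49: 13 bp
  49→58: 9 bp
  58→69: 11 bp
  69→86: 17 bp
  86→97: 11 bp
  97→109: 12 bp
  109→113: 4 bp
  113→120: 7 bp
  120→133: 13 bp
  133→148: 15 bp
  148→164: 16 bp
  164→180: 16 bp
  180→198: 18 bp
  198→208: 10 bp
  208→214: 6 bp
  214→220: 6 bp
  220→230: 10 bp
  230→245: 15 bp
  245→246: 1 bp
  246→1 (wrap): 266-246+1 = 21 bp

[1,4,6,6,7,7,9,10,10,11,11,11,12,13,13,15,15,16,16,17,17,18,21]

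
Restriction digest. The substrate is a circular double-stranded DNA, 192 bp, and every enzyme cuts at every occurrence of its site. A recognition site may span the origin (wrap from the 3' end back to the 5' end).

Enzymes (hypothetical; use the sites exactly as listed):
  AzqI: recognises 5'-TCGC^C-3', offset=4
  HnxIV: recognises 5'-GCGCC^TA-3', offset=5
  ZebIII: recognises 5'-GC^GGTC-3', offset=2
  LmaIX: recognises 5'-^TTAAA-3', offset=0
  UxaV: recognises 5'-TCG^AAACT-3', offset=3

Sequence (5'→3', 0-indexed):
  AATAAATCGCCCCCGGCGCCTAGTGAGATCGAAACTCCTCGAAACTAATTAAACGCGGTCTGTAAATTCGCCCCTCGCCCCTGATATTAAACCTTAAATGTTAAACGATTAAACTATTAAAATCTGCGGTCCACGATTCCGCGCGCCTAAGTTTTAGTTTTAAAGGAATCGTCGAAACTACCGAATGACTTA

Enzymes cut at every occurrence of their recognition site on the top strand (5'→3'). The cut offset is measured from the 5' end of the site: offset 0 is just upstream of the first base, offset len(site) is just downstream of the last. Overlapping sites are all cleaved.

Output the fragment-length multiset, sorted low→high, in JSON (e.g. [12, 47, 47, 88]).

[7,7,7,7,8,8,8,8,10,10,11,11,12,13,15,15,15,20]

Site scan:
  AzqI TCGCC/4: at [6, 67, 74] ⇒ [10, 71, 78]
  HnxIV GCGCCTA/5: at [15, 142] ⇒ [20, 147]
  ZebIII GCGGTC/2: at [54, 125] ⇒ [56, 127]
  LmaIX TTAAA/0: at [48, 86, 93, 100, 108, 116, 159, 189] ⇒ [48, 86, 93, 100, 108, 116, 159, 189]
  UxaV TCGAAACT/3: at [28, 38, 171] ⇒ [31, 41, 174]

All cut coordinates (distinct, sorted): [10, 20, 31, 41, 48, 56, 71, 78, 86, 93, 100, 108, 116, 127, 147, 159, 174, 189]

Fragment lengths:
  10→20: 10 bp
  20→31: 11 bp
  31→41: 10 bp
  41→48: 7 bp
  48→56: 8 bp
  56→71: 15 bp
  71→78: 7 bp
  78→86: 8 bp
  86→93: 7 bp
  93→100: 7 bp
  100→108: 8 bp
  108→116: 8 bp
  116→127: 11 bp
  127→147: 20 bp
  147→159: 12 bp
  159→174: 15 bp
  174→189: 15 bp
  189→10 (wrap): 192-189+10 = 13 bp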